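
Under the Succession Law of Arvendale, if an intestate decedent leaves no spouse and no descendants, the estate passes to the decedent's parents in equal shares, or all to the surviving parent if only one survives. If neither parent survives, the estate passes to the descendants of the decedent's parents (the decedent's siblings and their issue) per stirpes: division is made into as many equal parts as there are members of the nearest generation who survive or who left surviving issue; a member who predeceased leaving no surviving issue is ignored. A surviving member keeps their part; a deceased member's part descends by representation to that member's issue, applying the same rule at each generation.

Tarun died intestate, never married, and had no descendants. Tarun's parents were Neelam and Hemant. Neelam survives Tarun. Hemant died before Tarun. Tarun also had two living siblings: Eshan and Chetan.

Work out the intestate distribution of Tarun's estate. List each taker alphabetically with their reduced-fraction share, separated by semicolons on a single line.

Only one parent, Neelam, survives, so Neelam takes the entire estate. The siblings take nothing because a surviving parent has priority.

Neelam 1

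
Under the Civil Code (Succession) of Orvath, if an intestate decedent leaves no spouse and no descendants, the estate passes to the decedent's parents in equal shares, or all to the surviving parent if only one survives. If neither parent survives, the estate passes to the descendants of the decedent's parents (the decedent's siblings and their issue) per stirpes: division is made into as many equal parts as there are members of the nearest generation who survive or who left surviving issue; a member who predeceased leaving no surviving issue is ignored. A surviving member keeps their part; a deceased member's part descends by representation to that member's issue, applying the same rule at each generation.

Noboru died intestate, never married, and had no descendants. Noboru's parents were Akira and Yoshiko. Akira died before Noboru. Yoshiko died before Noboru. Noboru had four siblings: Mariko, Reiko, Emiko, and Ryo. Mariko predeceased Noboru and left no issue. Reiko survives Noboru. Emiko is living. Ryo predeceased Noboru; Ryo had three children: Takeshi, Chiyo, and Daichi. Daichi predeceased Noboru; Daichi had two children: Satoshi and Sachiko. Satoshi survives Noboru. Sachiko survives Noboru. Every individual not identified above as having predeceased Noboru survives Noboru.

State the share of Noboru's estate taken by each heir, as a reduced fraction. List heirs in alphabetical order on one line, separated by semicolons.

Neither parent survives and there are no descendants, so the estate passes to Noboru's siblings and their issue per stirpes.
Mariko left no surviving issue, so that branch lapses and is disregarded.
The estate is divided into 3 equal shares of 1/3 among Reiko, Emiko, Ryo.
Reiko is living and takes 1/3.
Emiko is living and takes 1/3.
Ryo predeceased; the 1/3 allotted to Ryo's branch passes to Ryo's issue by representation.
The 1/3 is divided into 3 equal shares of 1/9 among Takeshi, Chiyo, Daichi.
Takeshi is living and takes 1/9.
Chiyo is living and takes 1/9.
Daichi predeceased; the 1/9 allotted to Daichi's branch passes to Daichi's issue by representation.
The 1/9 is divided into 2 equal shares of 1/18 among Satoshi, Sachiko.
Satoshi is living and takes 1/18.
Sachiko is living and takes 1/18.

Chiyo 1/9; Emiko 1/3; Reiko 1/3; Sachiko 1/18; Satoshi 1/18; Takeshi 1/9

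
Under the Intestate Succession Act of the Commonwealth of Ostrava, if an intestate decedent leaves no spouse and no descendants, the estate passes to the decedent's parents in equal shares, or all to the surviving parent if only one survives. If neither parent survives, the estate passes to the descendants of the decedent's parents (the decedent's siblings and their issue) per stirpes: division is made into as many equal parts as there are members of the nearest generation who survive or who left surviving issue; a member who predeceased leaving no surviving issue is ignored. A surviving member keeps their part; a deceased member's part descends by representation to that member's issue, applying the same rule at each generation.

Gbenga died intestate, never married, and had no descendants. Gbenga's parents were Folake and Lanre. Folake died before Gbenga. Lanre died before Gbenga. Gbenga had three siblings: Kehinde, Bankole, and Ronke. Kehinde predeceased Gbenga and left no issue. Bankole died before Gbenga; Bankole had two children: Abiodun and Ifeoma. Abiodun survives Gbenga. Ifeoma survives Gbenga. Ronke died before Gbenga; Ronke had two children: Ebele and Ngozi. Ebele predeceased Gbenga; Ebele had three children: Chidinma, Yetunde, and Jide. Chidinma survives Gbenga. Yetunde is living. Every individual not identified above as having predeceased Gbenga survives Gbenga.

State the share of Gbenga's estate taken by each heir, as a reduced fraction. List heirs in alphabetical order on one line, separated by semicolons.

Neither parent survives and there are no descendants, so the estate passes to Gbenga's siblings and their issue per stirpes.
Kehinde left no surviving issue, so that branch lapses and is disregarded.
The estate is divided into 2 equal shares of 1/2 among Bankole, Ronke.
Bankole predeceased; the 1/2 allotted to Bankole's branch passes to Bankole's issue by representation.
The 1/2 is divided into 2 equal shares of 1/4 among Abiodun, Ifeoma.
Abiodun is living and takes 1/4.
Ifeoma is living and takes 1/4.
Ronke predeceased; the 1/2 allotted to Ronke's branch passes to Ronke's issue by representation.
The 1/2 is divided into 2 equal shares of 1/4 among Ebele, Ngozi.
Ebele predeceased; the 1/4 allotted to Ebele's branch passes to Ebele's issue by representation.
The 1/4 is divided into 3 equal shares of 1/12 among Chidinma, Yetunde, Jide.
Chidinma is living and takes 1/12.
Yetunde is living and takes 1/12.
Jide is living and takes 1/12.
Ngozi is living and takes 1/4.

Abiodun 1/4; Chidinma 1/12; Ifeoma 1/4; Jide 1/12; Ngozi 1/4; Yetunde 1/12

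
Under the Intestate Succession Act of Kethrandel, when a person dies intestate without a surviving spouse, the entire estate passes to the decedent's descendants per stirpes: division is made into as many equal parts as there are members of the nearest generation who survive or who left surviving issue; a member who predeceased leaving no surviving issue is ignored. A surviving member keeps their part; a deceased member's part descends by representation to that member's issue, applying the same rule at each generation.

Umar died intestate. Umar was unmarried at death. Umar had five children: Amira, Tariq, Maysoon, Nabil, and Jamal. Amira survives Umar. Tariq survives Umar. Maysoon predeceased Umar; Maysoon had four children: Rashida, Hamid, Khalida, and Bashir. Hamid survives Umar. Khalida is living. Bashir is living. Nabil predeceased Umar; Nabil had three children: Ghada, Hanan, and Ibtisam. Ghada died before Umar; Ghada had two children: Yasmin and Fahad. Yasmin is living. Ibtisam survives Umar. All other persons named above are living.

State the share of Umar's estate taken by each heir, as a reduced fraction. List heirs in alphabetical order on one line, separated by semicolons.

There is no surviving spouse, so the entire estate passes to Umar's descendants per stirpes.
The estate is divided into 5 equal shares of 1/5 among Amira, Tariq, Maysoon, Nabil, Jamal.
Amira is living and takes 1/5.
Tariq is living and takes 1/5.
Maysoon predeceased; the 1/5 allotted to Maysoon's branch passes to Maysoon's issue by representation.
The 1/5 is divided into 4 equal shares of 1/20 among Rashida, Hamid, Khalida, Bashir.
Rashida is living and takes 1/20.
Hamid is living and takes 1/20.
Khalida is living and takes 1/20.
Bashir is living and takes 1/20.
Nabil predeceased; the 1/5 allotted to Nabil's branch passes to Nabil's issue by representation.
The 1/5 is divided into 3 equal shares of 1/15 among Ghada, Hanan, Ibtisam.
Ghada predeceased; the 1/15 allotted to Ghada's branch passes to Ghada's issue by representation.
The 1/15 is divided into 2 equal shares of 1/30 among Yasmin, Fahad.
Yasmin is living and takes 1/30.
Fahad is living and takes 1/30.
Hanan is living and takes 1/15.
Ibtisam is living and takes 1/15.
Jamal is living and takes 1/5.

Amira 1/5; Bashir 1/20; Fahad 1/30; Hamid 1/20; Hanan 1/15; Ibtisam 1/15; Jamal 1/5; Khalida 1/20; Rashida 1/20; Tariq 1/5; Yasmin 1/30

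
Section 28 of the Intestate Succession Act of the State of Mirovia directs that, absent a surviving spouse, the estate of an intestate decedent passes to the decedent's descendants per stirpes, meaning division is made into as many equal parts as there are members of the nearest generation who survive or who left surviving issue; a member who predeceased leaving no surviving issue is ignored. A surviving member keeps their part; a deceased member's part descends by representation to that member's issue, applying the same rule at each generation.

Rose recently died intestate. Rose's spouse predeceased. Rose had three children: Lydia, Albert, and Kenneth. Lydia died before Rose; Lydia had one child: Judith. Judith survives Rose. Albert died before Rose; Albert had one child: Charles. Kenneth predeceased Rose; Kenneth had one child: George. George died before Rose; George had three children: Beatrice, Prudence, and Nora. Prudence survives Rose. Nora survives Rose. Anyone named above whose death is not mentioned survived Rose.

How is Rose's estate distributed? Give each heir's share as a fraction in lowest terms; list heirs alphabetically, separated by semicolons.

There is no surviving spouse, so the entire estate passes to Rose's descendants per stirpes.
The estate is divided into 3 equal shares of 1/3 among Lydia, Albert, Kenneth.
Lydia predeceased; the 1/3 allotted to Lydia's branch passes to Lydia's issue by representation.
Judith is the sole taker at this level and receives the full 1/3.
Albert predeceased; the 1/3 allotted to Albert's branch passes to Albert's issue by representation.
Charles is the sole taker at this level and receives the full 1/3.
Kenneth predeceased; the 1/3 allotted to Kenneth's branch passes to Kenneth's issue by representation.
George's line is the sole branch at this level, so the full 1/3 passes to George's issue by representation.
The 1/3 is divided into 3 equal shares of 1/9 among Beatrice, Prudence, Nora.
Beatrice is living and takes 1/9.
Prudence is living and takes 1/9.
Nora is living and takes 1/9.

Beatrice 1/9; Charles 1/3; Judith 1/3; Nora 1/9; Prudence 1/9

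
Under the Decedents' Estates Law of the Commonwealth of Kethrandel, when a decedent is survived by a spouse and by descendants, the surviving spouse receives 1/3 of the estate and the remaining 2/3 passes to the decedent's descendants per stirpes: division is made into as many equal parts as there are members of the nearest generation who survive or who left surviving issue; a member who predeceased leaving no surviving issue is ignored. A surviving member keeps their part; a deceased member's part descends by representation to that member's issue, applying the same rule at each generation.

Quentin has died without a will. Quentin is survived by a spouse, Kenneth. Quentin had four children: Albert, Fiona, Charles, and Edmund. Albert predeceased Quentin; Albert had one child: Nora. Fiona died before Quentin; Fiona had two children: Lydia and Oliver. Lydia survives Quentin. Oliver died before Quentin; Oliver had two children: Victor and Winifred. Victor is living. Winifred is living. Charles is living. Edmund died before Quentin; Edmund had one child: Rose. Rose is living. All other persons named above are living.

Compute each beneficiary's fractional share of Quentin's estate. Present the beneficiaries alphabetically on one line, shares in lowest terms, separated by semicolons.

Charles 1/6; Kenneth 1/3; Lydia 1/12; Nora 1/6; Rose 1/6; Victor 1/24; Winifred 1/24

Kenneth, as surviving spouse, takes 1/3.
The remaining 2/3 passes to Quentin's descendants per stirpes.
The 2/3 is divided into 4 equal shares of 1/6 among Albert, Fiona, Charles, Edmund.
Albert predeceased; the 1/6 allotted to Albert's branch passes to Albert's issue by representation.
Nora is the sole taker at this level and receives the full 1/6.
Fiona predeceased; the 1/6 allotted to Fiona's branch passes to Fiona's issue by representation.
The 1/6 is divided into 2 equal shares of 1/12 among Lydia, Oliver.
Lydia is living and takes 1/12.
Oliver predeceased; the 1/12 allotted to Oliver's branch passes to Oliver's issue by representation.
The 1/12 is divided into 2 equal shares of 1/24 among Victor, Winifred.
Victor is living and takes 1/24.
Winifred is living and takes 1/24.
Charles is living and takes 1/6.
Edmund predeceased; the 1/6 allotted to Edmund's branch passes to Edmund's issue by representation.
Rose is the sole taker at this level and receives the full 1/6.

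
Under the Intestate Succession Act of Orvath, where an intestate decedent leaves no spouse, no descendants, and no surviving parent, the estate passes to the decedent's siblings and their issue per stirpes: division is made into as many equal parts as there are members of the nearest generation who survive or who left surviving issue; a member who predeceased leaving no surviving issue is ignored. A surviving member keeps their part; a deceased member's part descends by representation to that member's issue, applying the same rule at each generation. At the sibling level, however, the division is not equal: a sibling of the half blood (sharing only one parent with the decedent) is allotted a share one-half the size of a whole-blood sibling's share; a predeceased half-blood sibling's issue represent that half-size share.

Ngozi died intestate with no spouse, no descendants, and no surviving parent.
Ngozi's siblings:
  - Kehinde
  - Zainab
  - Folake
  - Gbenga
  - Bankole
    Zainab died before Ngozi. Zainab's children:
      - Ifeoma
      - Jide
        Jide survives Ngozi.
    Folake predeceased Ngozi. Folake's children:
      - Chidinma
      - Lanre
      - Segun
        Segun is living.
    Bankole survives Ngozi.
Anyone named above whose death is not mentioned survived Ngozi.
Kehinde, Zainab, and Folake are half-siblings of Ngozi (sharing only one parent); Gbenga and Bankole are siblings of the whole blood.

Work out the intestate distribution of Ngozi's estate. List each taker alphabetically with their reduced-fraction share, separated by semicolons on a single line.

No spouse, descendants, or parent survives, so the estate passes to Ngozi's siblings per stirpes.
Half-blood siblings count for one-half the weight of whole-blood siblings at the initial division.
Dividing 1 in proportion to weights (total weight 7/2): Kehinde (weight 1/2) → 1/7; Zainab (weight 1/2) → 1/7; Folake (weight 1/2) → 1/7; Gbenga (weight 1) → 2/7; Bankole (weight 1) → 2/7.
Kehinde is living and takes 1/7.
Zainab predeceased; the 1/7 allotted to Zainab's branch passes to Zainab's issue by representation.
The 1/7 is divided into 2 equal shares of 1/14 among Ifeoma, Jide.
Ifeoma is living and takes 1/14.
Jide is living and takes 1/14.
Folake predeceased; the 1/7 allotted to Folake's branch passes to Folake's issue by representation.
The 1/7 is divided into 3 equal shares of 1/21 among Chidinma, Lanre, Segun.
Chidinma is living and takes 1/21.
Lanre is living and takes 1/21.
Segun is living and takes 1/21.
Gbenga is living and takes 2/7.
Bankole is living and takes 2/7.

Bankole 2/7; Chidinma 1/21; Gbenga 2/7; Ifeoma 1/14; Jide 1/14; Kehinde 1/7; Lanre 1/21; Segun 1/21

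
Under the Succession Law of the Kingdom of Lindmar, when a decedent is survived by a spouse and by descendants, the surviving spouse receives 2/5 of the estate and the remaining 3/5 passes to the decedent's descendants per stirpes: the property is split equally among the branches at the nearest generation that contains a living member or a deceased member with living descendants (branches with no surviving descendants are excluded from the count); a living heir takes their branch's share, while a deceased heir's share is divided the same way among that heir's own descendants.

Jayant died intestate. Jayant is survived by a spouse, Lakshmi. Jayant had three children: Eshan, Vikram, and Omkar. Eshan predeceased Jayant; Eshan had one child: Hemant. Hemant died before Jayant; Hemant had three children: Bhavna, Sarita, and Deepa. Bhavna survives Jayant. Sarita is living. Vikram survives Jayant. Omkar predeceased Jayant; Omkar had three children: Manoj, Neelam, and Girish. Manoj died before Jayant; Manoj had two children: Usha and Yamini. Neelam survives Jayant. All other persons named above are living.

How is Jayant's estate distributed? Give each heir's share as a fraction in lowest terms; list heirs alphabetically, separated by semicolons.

Bhavna 1/15; Deepa 1/15; Girish 1/15; Lakshmi 2/5; Neelam 1/15; Sarita 1/15; Usha 1/30; Vikram 1/5; Yamini 1/30

Lakshmi, as surviving spouse, takes 2/5.
The remaining 3/5 passes to Jayant's descendants per stirpes.
The 3/5 is divided into 3 equal shares of 1/5 among Eshan, Vikram, Omkar.
Eshan predeceased; the 1/5 allotted to Eshan's branch passes to Eshan's issue by representation.
Hemant's line is the sole branch at this level, so the full 1/5 passes to Hemant's issue by representation.
The 1/5 is divided into 3 equal shares of 1/15 among Bhavna, Sarita, Deepa.
Bhavna is living and takes 1/15.
Sarita is living and takes 1/15.
Deepa is living and takes 1/15.
Vikram is living and takes 1/5.
Omkar predeceased; the 1/5 allotted to Omkar's branch passes to Omkar's issue by representation.
The 1/5 is divided into 3 equal shares of 1/15 among Manoj, Neelam, Girish.
Manoj predeceased; the 1/15 allotted to Manoj's branch passes to Manoj's issue by representation.
The 1/15 is divided into 2 equal shares of 1/30 among Usha, Yamini.
Usha is living and takes 1/30.
Yamini is living and takes 1/30.
Neelam is living and takes 1/15.
Girish is living and takes 1/15.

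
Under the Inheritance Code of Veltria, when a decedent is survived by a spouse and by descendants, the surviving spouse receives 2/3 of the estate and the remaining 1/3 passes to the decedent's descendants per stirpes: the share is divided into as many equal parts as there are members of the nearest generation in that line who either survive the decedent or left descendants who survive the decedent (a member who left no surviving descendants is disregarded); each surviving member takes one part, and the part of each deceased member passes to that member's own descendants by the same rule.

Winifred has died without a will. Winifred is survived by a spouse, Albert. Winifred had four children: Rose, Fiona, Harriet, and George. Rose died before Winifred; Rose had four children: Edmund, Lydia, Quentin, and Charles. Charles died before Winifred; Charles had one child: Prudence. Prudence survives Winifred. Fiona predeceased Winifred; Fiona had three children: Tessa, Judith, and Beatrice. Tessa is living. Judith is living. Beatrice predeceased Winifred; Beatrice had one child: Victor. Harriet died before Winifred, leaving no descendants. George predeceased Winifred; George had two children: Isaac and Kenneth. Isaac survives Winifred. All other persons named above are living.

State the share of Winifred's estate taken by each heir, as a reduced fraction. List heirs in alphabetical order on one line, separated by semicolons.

Albert 2/3; Edmund 1/36; Isaac 1/18; Judith 1/27; Kenneth 1/18; Lydia 1/36; Prudence 1/36; Quentin 1/36; Tessa 1/27; Victor 1/27

Albert, as surviving spouse, takes 2/3.
The remaining 1/3 passes to Winifred's descendants per stirpes.
Harriet left no surviving issue, so that branch lapses and is disregarded.
The 1/3 is divided into 3 equal shares of 1/9 among Rose, Fiona, George.
Rose predeceased; the 1/9 allotted to Rose's branch passes to Rose's issue by representation.
The 1/9 is divided into 4 equal shares of 1/36 among Edmund, Lydia, Quentin, Charles.
Edmund is living and takes 1/36.
Lydia is living and takes 1/36.
Quentin is living and takes 1/36.
Charles predeceased; the 1/36 allotted to Charles's branch passes to Charles's issue by representation.
Prudence is the sole taker at this level and receives the full 1/36.
Fiona predeceased; the 1/9 allotted to Fiona's branch passes to Fiona's issue by representation.
The 1/9 is divided into 3 equal shares of 1/27 among Tessa, Judith, Beatrice.
Tessa is living and takes 1/27.
Judith is living and takes 1/27.
Beatrice predeceased; the 1/27 allotted to Beatrice's branch passes to Beatrice's issue by representation.
Victor is the sole taker at this level and receives the full 1/27.
George predeceased; the 1/9 allotted to George's branch passes to George's issue by representation.
The 1/9 is divided into 2 equal shares of 1/18 among Isaac, Kenneth.
Isaac is living and takes 1/18.
Kenneth is living and takes 1/18.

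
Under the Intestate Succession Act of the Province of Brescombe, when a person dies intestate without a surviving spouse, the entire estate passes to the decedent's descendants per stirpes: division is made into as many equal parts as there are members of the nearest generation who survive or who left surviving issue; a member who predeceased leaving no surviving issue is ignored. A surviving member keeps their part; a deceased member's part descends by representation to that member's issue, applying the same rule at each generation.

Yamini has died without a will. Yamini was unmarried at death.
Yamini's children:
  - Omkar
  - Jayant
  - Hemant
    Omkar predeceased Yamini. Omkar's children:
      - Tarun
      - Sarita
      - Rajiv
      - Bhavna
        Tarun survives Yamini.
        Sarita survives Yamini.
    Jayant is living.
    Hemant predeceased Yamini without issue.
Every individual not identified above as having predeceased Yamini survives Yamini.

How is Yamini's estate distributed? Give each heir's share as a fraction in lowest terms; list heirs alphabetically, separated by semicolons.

There is no surviving spouse, so the entire estate passes to Yamini's descendants per stirpes.
Hemant left no surviving issue, so that branch lapses and is disregarded.
The estate is divided into 2 equal shares of 1/2 among Omkar, Jayant.
Omkar predeceased; the 1/2 allotted to Omkar's branch passes to Omkar's issue by representation.
The 1/2 is divided into 4 equal shares of 1/8 among Tarun, Sarita, Rajiv, Bhavna.
Tarun is living and takes 1/8.
Sarita is living and takes 1/8.
Rajiv is living and takes 1/8.
Bhavna is living and takes 1/8.
Jayant is living and takes 1/2.

Bhavna 1/8; Jayant 1/2; Rajiv 1/8; Sarita 1/8; Tarun 1/8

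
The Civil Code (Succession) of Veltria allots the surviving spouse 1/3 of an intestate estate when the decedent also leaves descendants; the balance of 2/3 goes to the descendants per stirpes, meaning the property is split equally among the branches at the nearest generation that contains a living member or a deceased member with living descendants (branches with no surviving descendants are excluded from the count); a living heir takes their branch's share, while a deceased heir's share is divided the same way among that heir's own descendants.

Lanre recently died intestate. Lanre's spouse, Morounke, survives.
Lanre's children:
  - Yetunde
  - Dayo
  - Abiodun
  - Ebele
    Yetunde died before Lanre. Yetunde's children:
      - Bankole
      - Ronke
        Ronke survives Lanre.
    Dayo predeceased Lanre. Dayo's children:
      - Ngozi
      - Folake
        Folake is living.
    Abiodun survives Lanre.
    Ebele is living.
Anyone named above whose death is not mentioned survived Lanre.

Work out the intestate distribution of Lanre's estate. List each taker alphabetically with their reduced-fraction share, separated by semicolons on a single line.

Abiodun 1/6; Bankole 1/12; Ebele 1/6; Folake 1/12; Morounke 1/3; Ngozi 1/12; Ronke 1/12

Morounke, as surviving spouse, takes 1/3.
The remaining 2/3 passes to Lanre's descendants per stirpes.
The 2/3 is divided into 4 equal shares of 1/6 among Yetunde, Dayo, Abiodun, Ebele.
Yetunde predeceased; the 1/6 allotted to Yetunde's branch passes to Yetunde's issue by representation.
The 1/6 is divided into 2 equal shares of 1/12 among Bankole, Ronke.
Bankole is living and takes 1/12.
Ronke is living and takes 1/12.
Dayo predeceased; the 1/6 allotted to Dayo's branch passes to Dayo's issue by representation.
The 1/6 is divided into 2 equal shares of 1/12 among Ngozi, Folake.
Ngozi is living and takes 1/12.
Folake is living and takes 1/12.
Abiodun is living and takes 1/6.
Ebele is living and takes 1/6.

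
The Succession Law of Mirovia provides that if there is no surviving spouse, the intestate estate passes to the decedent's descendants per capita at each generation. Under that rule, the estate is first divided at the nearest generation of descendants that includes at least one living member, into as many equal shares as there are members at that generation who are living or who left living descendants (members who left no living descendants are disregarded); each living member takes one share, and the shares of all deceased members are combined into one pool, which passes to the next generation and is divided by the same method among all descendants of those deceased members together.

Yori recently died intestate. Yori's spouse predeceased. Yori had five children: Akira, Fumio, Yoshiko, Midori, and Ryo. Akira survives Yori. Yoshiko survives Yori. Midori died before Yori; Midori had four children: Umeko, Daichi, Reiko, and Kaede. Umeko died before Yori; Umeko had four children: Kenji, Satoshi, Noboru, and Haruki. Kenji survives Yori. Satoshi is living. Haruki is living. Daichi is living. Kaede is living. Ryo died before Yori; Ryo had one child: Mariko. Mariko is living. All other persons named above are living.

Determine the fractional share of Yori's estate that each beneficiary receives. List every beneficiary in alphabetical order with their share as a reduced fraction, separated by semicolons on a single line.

Akira 1/5; Daichi 2/25; Fumio 1/5; Haruki 1/50; Kaede 2/25; Kenji 1/50; Mariko 2/25; Noboru 1/50; Reiko 2/25; Satoshi 1/50; Yoshiko 1/5

There is no surviving spouse, so the entire estate passes to Yori's descendants per capita at each generation.
At generation 1 (Akira, Fumio, Yoshiko, Midori, Ryo) there are 5 shares of (1)/5 = 1/5 each.
Living: Akira, Fumio, and Yoshiko — each takes 1/5.
Deceased: Midori and Ryo. Their combined 2/5 is pooled and carried to generation 2.
At generation 2 (Umeko, Daichi, Reiko, Kaede, Mariko) there are 5 shares of (2/5)/5 = 2/25 each.
Living: Daichi, Reiko, Kaede, and Mariko — each takes 2/25.
Deceased: Umeko. That 2/25 share is carried to generation 3.
At generation 3 (Kenji, Satoshi, Noboru, Haruki) there are 4 shares of (2/25)/4 = 1/50 each.
Living: Kenji, Satoshi, Noboru, and Haruki — each takes 1/50.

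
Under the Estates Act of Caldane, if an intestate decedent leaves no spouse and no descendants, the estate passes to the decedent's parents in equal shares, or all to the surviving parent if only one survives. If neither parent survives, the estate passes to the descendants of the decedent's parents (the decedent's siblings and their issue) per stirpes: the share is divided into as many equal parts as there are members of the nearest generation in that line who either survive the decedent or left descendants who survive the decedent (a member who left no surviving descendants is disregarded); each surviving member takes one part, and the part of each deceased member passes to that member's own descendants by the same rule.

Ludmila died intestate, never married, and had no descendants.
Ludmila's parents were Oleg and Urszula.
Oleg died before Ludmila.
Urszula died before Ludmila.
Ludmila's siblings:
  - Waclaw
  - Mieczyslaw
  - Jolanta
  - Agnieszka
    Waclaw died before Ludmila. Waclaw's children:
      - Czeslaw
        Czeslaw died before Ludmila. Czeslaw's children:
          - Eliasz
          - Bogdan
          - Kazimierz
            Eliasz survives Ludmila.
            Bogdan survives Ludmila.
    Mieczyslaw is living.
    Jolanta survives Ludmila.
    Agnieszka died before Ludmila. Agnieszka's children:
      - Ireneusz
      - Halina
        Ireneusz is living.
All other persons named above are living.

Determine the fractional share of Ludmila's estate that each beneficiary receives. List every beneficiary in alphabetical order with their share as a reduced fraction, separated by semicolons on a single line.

Bogdan 1/12; Eliasz 1/12; Halina 1/8; Ireneusz 1/8; Jolanta 1/4; Kazimierz 1/12; Mieczyslaw 1/4

Neither parent survives and there are no descendants, so the estate passes to Ludmila's siblings and their issue per stirpes.
The estate is divided into 4 equal shares of 1/4 among Waclaw, Mieczyslaw, Jolanta, Agnieszka.
Waclaw predeceased; the 1/4 allotted to Waclaw's branch passes to Waclaw's issue by representation.
Czeslaw's line is the sole branch at this level, so the full 1/4 passes to Czeslaw's issue by representation.
The 1/4 is divided into 3 equal shares of 1/12 among Eliasz, Bogdan, Kazimierz.
Eliasz is living and takes 1/12.
Bogdan is living and takes 1/12.
Kazimierz is living and takes 1/12.
Mieczyslaw is living and takes 1/4.
Jolanta is living and takes 1/4.
Agnieszka predeceased; the 1/4 allotted to Agnieszka's branch passes to Agnieszka's issue by representation.
The 1/4 is divided into 2 equal shares of 1/8 among Ireneusz, Halina.
Ireneusz is living and takes 1/8.
Halina is living and takes 1/8.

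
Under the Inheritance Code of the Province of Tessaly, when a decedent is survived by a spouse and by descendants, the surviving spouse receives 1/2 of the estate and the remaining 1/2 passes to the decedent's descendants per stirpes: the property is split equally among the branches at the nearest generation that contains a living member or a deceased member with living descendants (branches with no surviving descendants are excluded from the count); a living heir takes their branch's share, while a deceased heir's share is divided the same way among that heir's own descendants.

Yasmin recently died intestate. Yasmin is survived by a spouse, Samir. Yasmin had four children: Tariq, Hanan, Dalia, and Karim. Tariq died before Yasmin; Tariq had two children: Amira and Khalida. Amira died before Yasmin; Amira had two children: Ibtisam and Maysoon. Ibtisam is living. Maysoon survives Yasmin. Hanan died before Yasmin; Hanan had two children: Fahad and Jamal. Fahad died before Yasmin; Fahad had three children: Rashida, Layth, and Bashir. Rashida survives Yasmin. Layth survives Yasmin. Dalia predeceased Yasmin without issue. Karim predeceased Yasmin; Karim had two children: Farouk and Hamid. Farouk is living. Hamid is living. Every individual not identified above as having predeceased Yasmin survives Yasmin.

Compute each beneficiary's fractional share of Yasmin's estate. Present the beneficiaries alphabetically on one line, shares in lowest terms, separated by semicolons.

Bashir 1/36; Farouk 1/12; Hamid 1/12; Ibtisam 1/24; Jamal 1/12; Khalida 1/12; Layth 1/36; Maysoon 1/24; Rashida 1/36; Samir 1/2

Samir, as surviving spouse, takes 1/2.
The remaining 1/2 passes to Yasmin's descendants per stirpes.
Dalia left no surviving issue, so that branch lapses and is disregarded.
The 1/2 is divided into 3 equal shares of 1/6 among Tariq, Hanan, Karim.
Tariq predeceased; the 1/6 allotted to Tariq's branch passes to Tariq's issue by representation.
The 1/6 is divided into 2 equal shares of 1/12 among Amira, Khalida.
Amira predeceased; the 1/12 allotted to Amira's branch passes to Amira's issue by representation.
The 1/12 is divided into 2 equal shares of 1/24 among Ibtisam, Maysoon.
Ibtisam is living and takes 1/24.
Maysoon is living and takes 1/24.
Khalida is living and takes 1/12.
Hanan predeceased; the 1/6 allotted to Hanan's branch passes to Hanan's issue by representation.
The 1/6 is divided into 2 equal shares of 1/12 among Fahad, Jamal.
Fahad predeceased; the 1/12 allotted to Fahad's branch passes to Fahad's issue by representation.
The 1/12 is divided into 3 equal shares of 1/36 among Rashida, Layth, Bashir.
Rashida is living and takes 1/36.
Layth is living and takes 1/36.
Bashir is living and takes 1/36.
Jamal is living and takes 1/12.
Karim predeceased; the 1/6 allotted to Karim's branch passes to Karim's issue by representation.
The 1/6 is divided into 2 equal shares of 1/12 among Farouk, Hamid.
Farouk is living and takes 1/12.
Hamid is living and takes 1/12.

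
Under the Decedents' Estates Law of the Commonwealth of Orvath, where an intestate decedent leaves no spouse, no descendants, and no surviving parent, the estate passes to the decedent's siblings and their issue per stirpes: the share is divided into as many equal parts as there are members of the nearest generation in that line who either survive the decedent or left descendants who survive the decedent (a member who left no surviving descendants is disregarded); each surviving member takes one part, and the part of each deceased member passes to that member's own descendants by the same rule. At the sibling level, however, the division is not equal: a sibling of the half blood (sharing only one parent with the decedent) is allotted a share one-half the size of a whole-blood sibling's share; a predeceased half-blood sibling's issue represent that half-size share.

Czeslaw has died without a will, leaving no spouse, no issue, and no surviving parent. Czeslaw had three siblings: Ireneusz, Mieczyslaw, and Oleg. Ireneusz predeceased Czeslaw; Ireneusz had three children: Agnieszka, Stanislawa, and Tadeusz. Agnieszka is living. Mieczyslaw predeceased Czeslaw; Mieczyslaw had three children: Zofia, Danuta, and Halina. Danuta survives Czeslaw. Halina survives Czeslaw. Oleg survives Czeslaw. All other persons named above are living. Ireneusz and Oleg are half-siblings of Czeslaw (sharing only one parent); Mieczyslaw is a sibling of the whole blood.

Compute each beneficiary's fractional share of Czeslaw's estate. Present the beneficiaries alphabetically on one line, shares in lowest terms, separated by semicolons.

Agnieszka 1/12; Danuta 1/6; Halina 1/6; Oleg 1/4; Stanislawa 1/12; Tadeusz 1/12; Zofia 1/6

No spouse, descendants, or parent survives, so the estate passes to Czeslaw's siblings per stirpes.
Half-blood siblings count for one-half the weight of whole-blood siblings at the initial division.
Dividing 1 in proportion to weights (total weight 2): Ireneusz (weight 1/2) → 1/4; Mieczyslaw (weight 1) → 1/2; Oleg (weight 1/2) → 1/4.
Ireneusz predeceased; the 1/4 allotted to Ireneusz's branch passes to Ireneusz's issue by representation.
The 1/4 is divided into 3 equal shares of 1/12 among Agnieszka, Stanislawa, Tadeusz.
Agnieszka is living and takes 1/12.
Stanislawa is living and takes 1/12.
Tadeusz is living and takes 1/12.
Mieczyslaw predeceased; the 1/2 allotted to Mieczyslaw's branch passes to Mieczyslaw's issue by representation.
The 1/2 is divided into 3 equal shares of 1/6 among Zofia, Danuta, Halina.
Zofia is living and takes 1/6.
Danuta is living and takes 1/6.
Halina is living and takes 1/6.
Oleg is living and takes 1/4.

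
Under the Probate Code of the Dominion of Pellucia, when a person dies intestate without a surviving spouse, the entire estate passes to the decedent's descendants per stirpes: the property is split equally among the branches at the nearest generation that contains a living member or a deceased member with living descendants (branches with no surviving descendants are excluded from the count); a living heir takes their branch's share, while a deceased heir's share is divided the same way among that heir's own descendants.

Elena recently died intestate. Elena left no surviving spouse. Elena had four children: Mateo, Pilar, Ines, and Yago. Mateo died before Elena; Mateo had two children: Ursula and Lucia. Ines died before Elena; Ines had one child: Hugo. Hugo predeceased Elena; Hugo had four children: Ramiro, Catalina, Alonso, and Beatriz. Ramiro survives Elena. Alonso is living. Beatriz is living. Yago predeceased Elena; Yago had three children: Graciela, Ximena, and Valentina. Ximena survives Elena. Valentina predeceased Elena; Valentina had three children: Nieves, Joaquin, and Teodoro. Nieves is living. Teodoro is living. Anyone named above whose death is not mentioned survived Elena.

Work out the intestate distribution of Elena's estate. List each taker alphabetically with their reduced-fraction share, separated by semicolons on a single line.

Alonso 1/16; Beatriz 1/16; Catalina 1/16; Graciela 1/12; Joaquin 1/36; Lucia 1/8; Nieves 1/36; Pilar 1/4; Ramiro 1/16; Teodoro 1/36; Ursula 1/8; Ximena 1/12

There is no surviving spouse, so the entire estate passes to Elena's descendants per stirpes.
The estate is divided into 4 equal shares of 1/4 among Mateo, Pilar, Ines, Yago.
Mateo predeceased; the 1/4 allotted to Mateo's branch passes to Mateo's issue by representation.
The 1/4 is divided into 2 equal shares of 1/8 among Ursula, Lucia.
Ursula is living and takes 1/8.
Lucia is living and takes 1/8.
Pilar is living and takes 1/4.
Ines predeceased; the 1/4 allotted to Ines's branch passes to Ines's issue by representation.
Hugo's line is the sole branch at this level, so the full 1/4 passes to Hugo's issue by representation.
The 1/4 is divided into 4 equal shares of 1/16 among Ramiro, Catalina, Alonso, Beatriz.
Ramiro is living and takes 1/16.
Catalina is living and takes 1/16.
Alonso is living and takes 1/16.
Beatriz is living and takes 1/16.
Yago predeceased; the 1/4 allotted to Yago's branch passes to Yago's issue by representation.
The 1/4 is divided into 3 equal shares of 1/12 among Graciela, Ximena, Valentina.
Graciela is living and takes 1/12.
Ximena is living and takes 1/12.
Valentina predeceased; the 1/12 allotted to Valentina's branch passes to Valentina's issue by representation.
The 1/12 is divided into 3 equal shares of 1/36 among Nieves, Joaquin, Teodoro.
Nieves is living and takes 1/36.
Joaquin is living and takes 1/36.
Teodoro is living and takes 1/36.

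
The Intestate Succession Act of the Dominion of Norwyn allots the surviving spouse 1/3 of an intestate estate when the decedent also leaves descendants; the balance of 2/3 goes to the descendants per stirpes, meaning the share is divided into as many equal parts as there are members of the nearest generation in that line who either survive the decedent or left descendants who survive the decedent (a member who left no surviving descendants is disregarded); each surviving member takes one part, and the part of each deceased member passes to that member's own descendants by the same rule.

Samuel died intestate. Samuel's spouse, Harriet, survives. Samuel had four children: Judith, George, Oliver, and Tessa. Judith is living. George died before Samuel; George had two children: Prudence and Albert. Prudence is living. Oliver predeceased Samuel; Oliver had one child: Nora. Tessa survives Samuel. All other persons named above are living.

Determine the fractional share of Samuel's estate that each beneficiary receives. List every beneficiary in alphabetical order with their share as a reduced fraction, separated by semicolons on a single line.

Harriet, as surviving spouse, takes 1/3.
The remaining 2/3 passes to Samuel's descendants per stirpes.
The 2/3 is divided into 4 equal shares of 1/6 among Judith, George, Oliver, Tessa.
Judith is living and takes 1/6.
George predeceased; the 1/6 allotted to George's branch passes to George's issue by representation.
The 1/6 is divided into 2 equal shares of 1/12 among Prudence, Albert.
Prudence is living and takes 1/12.
Albert is living and takes 1/12.
Oliver predeceased; the 1/6 allotted to Oliver's branch passes to Oliver's issue by representation.
Nora is the sole taker at this level and receives the full 1/6.
Tessa is living and takes 1/6.

Albert 1/12; Harriet 1/3; Judith 1/6; Nora 1/6; Prudence 1/12; Tessa 1/6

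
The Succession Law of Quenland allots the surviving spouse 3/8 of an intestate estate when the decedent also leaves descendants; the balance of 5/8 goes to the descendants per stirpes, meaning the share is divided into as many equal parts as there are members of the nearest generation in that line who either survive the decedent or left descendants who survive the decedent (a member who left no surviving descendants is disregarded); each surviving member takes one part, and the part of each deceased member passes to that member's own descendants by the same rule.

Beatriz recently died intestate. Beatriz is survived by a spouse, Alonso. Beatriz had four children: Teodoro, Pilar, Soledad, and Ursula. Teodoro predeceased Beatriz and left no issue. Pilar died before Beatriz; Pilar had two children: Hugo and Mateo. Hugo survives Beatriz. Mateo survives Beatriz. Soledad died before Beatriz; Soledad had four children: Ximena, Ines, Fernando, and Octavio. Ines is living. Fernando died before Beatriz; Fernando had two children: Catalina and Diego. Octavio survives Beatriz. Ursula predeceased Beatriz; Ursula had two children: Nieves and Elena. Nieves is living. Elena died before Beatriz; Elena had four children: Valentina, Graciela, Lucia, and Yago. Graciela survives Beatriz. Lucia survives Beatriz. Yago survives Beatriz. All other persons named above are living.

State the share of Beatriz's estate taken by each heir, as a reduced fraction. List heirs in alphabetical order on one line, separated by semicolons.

Alonso 3/8; Catalina 5/192; Diego 5/192; Graciela 5/192; Hugo 5/48; Ines 5/96; Lucia 5/192; Mateo 5/48; Nieves 5/48; Octavio 5/96; Valentina 5/192; Ximena 5/96; Yago 5/192

Alonso, as surviving spouse, takes 3/8.
The remaining 5/8 passes to Beatriz's descendants per stirpes.
Teodoro left no surviving issue, so that branch lapses and is disregarded.
The 5/8 is divided into 3 equal shares of 5/24 among Pilar, Soledad, Ursula.
Pilar predeceased; the 5/24 allotted to Pilar's branch passes to Pilar's issue by representation.
The 5/24 is divided into 2 equal shares of 5/48 among Hugo, Mateo.
Hugo is living and takes 5/48.
Mateo is living and takes 5/48.
Soledad predeceased; the 5/24 allotted to Soledad's branch passes to Soledad's issue by representation.
The 5/24 is divided into 4 equal shares of 5/96 among Ximena, Ines, Fernando, Octavio.
Ximena is living and takes 5/96.
Ines is living and takes 5/96.
Fernando predeceased; the 5/96 allotted to Fernando's branch passes to Fernando's issue by representation.
The 5/96 is divided into 2 equal shares of 5/192 among Catalina, Diego.
Catalina is living and takes 5/192.
Diego is living and takes 5/192.
Octavio is living and takes 5/96.
Ursula predeceased; the 5/24 allotted to Ursula's branch passes to Ursula's issue by representation.
The 5/24 is divided into 2 equal shares of 5/48 among Nieves, Elena.
Nieves is living and takes 5/48.
Elena predeceased; the 5/48 allotted to Elena's branch passes to Elena's issue by representation.
The 5/48 is divided into 4 equal shares of 5/192 among Valentina, Graciela, Lucia, Yago.
Valentina is living and takes 5/192.
Graciela is living and takes 5/192.
Lucia is living and takes 5/192.
Yago is living and takes 5/192.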